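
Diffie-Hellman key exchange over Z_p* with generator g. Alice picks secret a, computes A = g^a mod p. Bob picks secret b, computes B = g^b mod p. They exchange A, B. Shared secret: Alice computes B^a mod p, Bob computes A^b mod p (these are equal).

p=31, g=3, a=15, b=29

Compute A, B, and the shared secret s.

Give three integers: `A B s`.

A = 3^15 mod 31  (bits of 15 = 1111)
  bit 0 = 1: r = r^2 * 3 mod 31 = 1^2 * 3 = 1*3 = 3
  bit 1 = 1: r = r^2 * 3 mod 31 = 3^2 * 3 = 9*3 = 27
  bit 2 = 1: r = r^2 * 3 mod 31 = 27^2 * 3 = 16*3 = 17
  bit 3 = 1: r = r^2 * 3 mod 31 = 17^2 * 3 = 10*3 = 30
  -> A = 30
B = 3^29 mod 31  (bits of 29 = 11101)
  bit 0 = 1: r = r^2 * 3 mod 31 = 1^2 * 3 = 1*3 = 3
  bit 1 = 1: r = r^2 * 3 mod 31 = 3^2 * 3 = 9*3 = 27
  bit 2 = 1: r = r^2 * 3 mod 31 = 27^2 * 3 = 16*3 = 17
  bit 3 = 0: r = r^2 mod 31 = 17^2 = 10
  bit 4 = 1: r = r^2 * 3 mod 31 = 10^2 * 3 = 7*3 = 21
  -> B = 21
s = B^a = 21^15 mod 31  (bits of 15 = 1111)
  bit 0 = 1: r = r^2 * 21 mod 31 = 1^2 * 21 = 1*21 = 21
  bit 1 = 1: r = r^2 * 21 mod 31 = 21^2 * 21 = 7*21 = 23
  bit 2 = 1: r = r^2 * 21 mod 31 = 23^2 * 21 = 2*21 = 11
  bit 3 = 1: r = r^2 * 21 mod 31 = 11^2 * 21 = 28*21 = 30
  -> s = B^a = 30

Answer: 30 21 30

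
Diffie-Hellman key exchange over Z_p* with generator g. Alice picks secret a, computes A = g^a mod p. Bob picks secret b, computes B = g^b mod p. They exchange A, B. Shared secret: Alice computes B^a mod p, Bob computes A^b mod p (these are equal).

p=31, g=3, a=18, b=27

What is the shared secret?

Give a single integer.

A = 3^18 mod 31  (bits of 18 = 10010)
  bit 0 = 1: r = r^2 * 3 mod 31 = 1^2 * 3 = 1*3 = 3
  bit 1 = 0: r = r^2 mod 31 = 3^2 = 9
  bit 2 = 0: r = r^2 mod 31 = 9^2 = 19
  bit 3 = 1: r = r^2 * 3 mod 31 = 19^2 * 3 = 20*3 = 29
  bit 4 = 0: r = r^2 mod 31 = 29^2 = 4
  -> A = 4
B = 3^27 mod 31  (bits of 27 = 11011)
  bit 0 = 1: r = r^2 * 3 mod 31 = 1^2 * 3 = 1*3 = 3
  bit 1 = 1: r = r^2 * 3 mod 31 = 3^2 * 3 = 9*3 = 27
  bit 2 = 0: r = r^2 mod 31 = 27^2 = 16
  bit 3 = 1: r = r^2 * 3 mod 31 = 16^2 * 3 = 8*3 = 24
  bit 4 = 1: r = r^2 * 3 mod 31 = 24^2 * 3 = 18*3 = 23
  -> B = 23
s = B^a = 23^18 mod 31  (bits of 18 = 10010)
  bit 0 = 1: r = r^2 * 23 mod 31 = 1^2 * 23 = 1*23 = 23
  bit 1 = 0: r = r^2 mod 31 = 23^2 = 2
  bit 2 = 0: r = r^2 mod 31 = 2^2 = 4
  bit 3 = 1: r = r^2 * 23 mod 31 = 4^2 * 23 = 16*23 = 27
  bit 4 = 0: r = r^2 mod 31 = 27^2 = 16
  -> s = B^a = 16

Answer: 16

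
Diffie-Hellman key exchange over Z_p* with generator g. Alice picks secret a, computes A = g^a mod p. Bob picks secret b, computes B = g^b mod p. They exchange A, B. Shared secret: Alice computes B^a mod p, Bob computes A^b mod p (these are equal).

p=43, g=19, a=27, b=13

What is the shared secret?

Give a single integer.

Answer: 39

Derivation:
A = 19^27 mod 43  (bits of 27 = 11011)
  bit 0 = 1: r = r^2 * 19 mod 43 = 1^2 * 19 = 1*19 = 19
  bit 1 = 1: r = r^2 * 19 mod 43 = 19^2 * 19 = 17*19 = 22
  bit 2 = 0: r = r^2 mod 43 = 22^2 = 11
  bit 3 = 1: r = r^2 * 19 mod 43 = 11^2 * 19 = 35*19 = 20
  bit 4 = 1: r = r^2 * 19 mod 43 = 20^2 * 19 = 13*19 = 32
  -> A = 32
B = 19^13 mod 43  (bits of 13 = 1101)
  bit 0 = 1: r = r^2 * 19 mod 43 = 1^2 * 19 = 1*19 = 19
  bit 1 = 1: r = r^2 * 19 mod 43 = 19^2 * 19 = 17*19 = 22
  bit 2 = 0: r = r^2 mod 43 = 22^2 = 11
  bit 3 = 1: r = r^2 * 19 mod 43 = 11^2 * 19 = 35*19 = 20
  -> B = 20
s = B^a = 20^27 mod 43  (bits of 27 = 11011)
  bit 0 = 1: r = r^2 * 20 mod 43 = 1^2 * 20 = 1*20 = 20
  bit 1 = 1: r = r^2 * 20 mod 43 = 20^2 * 20 = 13*20 = 2
  bit 2 = 0: r = r^2 mod 43 = 2^2 = 4
  bit 3 = 1: r = r^2 * 20 mod 43 = 4^2 * 20 = 16*20 = 19
  bit 4 = 1: r = r^2 * 20 mod 43 = 19^2 * 20 = 17*20 = 39
  -> s = B^a = 39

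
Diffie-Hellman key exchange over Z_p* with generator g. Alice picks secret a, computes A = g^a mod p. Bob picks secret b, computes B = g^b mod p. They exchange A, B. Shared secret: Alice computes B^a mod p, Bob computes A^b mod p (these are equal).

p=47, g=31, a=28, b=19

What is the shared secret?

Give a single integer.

A = 31^28 mod 47  (bits of 28 = 11100)
  bit 0 = 1: r = r^2 * 31 mod 47 = 1^2 * 31 = 1*31 = 31
  bit 1 = 1: r = r^2 * 31 mod 47 = 31^2 * 31 = 21*31 = 40
  bit 2 = 1: r = r^2 * 31 mod 47 = 40^2 * 31 = 2*31 = 15
  bit 3 = 0: r = r^2 mod 47 = 15^2 = 37
  bit 4 = 0: r = r^2 mod 47 = 37^2 = 6
  -> A = 6
B = 31^19 mod 47  (bits of 19 = 10011)
  bit 0 = 1: r = r^2 * 31 mod 47 = 1^2 * 31 = 1*31 = 31
  bit 1 = 0: r = r^2 mod 47 = 31^2 = 21
  bit 2 = 0: r = r^2 mod 47 = 21^2 = 18
  bit 3 = 1: r = r^2 * 31 mod 47 = 18^2 * 31 = 42*31 = 33
  bit 4 = 1: r = r^2 * 31 mod 47 = 33^2 * 31 = 8*31 = 13
  -> B = 13
s = B^a = 13^28 mod 47  (bits of 28 = 11100)
  bit 0 = 1: r = r^2 * 13 mod 47 = 1^2 * 13 = 1*13 = 13
  bit 1 = 1: r = r^2 * 13 mod 47 = 13^2 * 13 = 28*13 = 35
  bit 2 = 1: r = r^2 * 13 mod 47 = 35^2 * 13 = 3*13 = 39
  bit 3 = 0: r = r^2 mod 47 = 39^2 = 17
  bit 4 = 0: r = r^2 mod 47 = 17^2 = 7
  -> s = B^a = 7

Answer: 7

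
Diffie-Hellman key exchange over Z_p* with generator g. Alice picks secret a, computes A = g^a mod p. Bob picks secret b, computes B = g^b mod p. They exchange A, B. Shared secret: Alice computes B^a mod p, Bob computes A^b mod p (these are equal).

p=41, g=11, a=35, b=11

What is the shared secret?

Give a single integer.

Answer: 38

Derivation:
A = 11^35 mod 41  (bits of 35 = 100011)
  bit 0 = 1: r = r^2 * 11 mod 41 = 1^2 * 11 = 1*11 = 11
  bit 1 = 0: r = r^2 mod 41 = 11^2 = 39
  bit 2 = 0: r = r^2 mod 41 = 39^2 = 4
  bit 3 = 0: r = r^2 mod 41 = 4^2 = 16
  bit 4 = 1: r = r^2 * 11 mod 41 = 16^2 * 11 = 10*11 = 28
  bit 5 = 1: r = r^2 * 11 mod 41 = 28^2 * 11 = 5*11 = 14
  -> A = 14
B = 11^11 mod 41  (bits of 11 = 1011)
  bit 0 = 1: r = r^2 * 11 mod 41 = 1^2 * 11 = 1*11 = 11
  bit 1 = 0: r = r^2 mod 41 = 11^2 = 39
  bit 2 = 1: r = r^2 * 11 mod 41 = 39^2 * 11 = 4*11 = 3
  bit 3 = 1: r = r^2 * 11 mod 41 = 3^2 * 11 = 9*11 = 17
  -> B = 17
s = B^a = 17^35 mod 41  (bits of 35 = 100011)
  bit 0 = 1: r = r^2 * 17 mod 41 = 1^2 * 17 = 1*17 = 17
  bit 1 = 0: r = r^2 mod 41 = 17^2 = 2
  bit 2 = 0: r = r^2 mod 41 = 2^2 = 4
  bit 3 = 0: r = r^2 mod 41 = 4^2 = 16
  bit 4 = 1: r = r^2 * 17 mod 41 = 16^2 * 17 = 10*17 = 6
  bit 5 = 1: r = r^2 * 17 mod 41 = 6^2 * 17 = 36*17 = 38
  -> s = B^a = 38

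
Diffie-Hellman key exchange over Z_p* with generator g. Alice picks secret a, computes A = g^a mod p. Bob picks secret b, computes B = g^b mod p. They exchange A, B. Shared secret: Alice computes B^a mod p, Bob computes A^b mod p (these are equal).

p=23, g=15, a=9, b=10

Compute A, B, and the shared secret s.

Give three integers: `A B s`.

Answer: 14 3 18

Derivation:
A = 15^9 mod 23  (bits of 9 = 1001)
  bit 0 = 1: r = r^2 * 15 mod 23 = 1^2 * 15 = 1*15 = 15
  bit 1 = 0: r = r^2 mod 23 = 15^2 = 18
  bit 2 = 0: r = r^2 mod 23 = 18^2 = 2
  bit 3 = 1: r = r^2 * 15 mod 23 = 2^2 * 15 = 4*15 = 14
  -> A = 14
B = 15^10 mod 23  (bits of 10 = 1010)
  bit 0 = 1: r = r^2 * 15 mod 23 = 1^2 * 15 = 1*15 = 15
  bit 1 = 0: r = r^2 mod 23 = 15^2 = 18
  bit 2 = 1: r = r^2 * 15 mod 23 = 18^2 * 15 = 2*15 = 7
  bit 3 = 0: r = r^2 mod 23 = 7^2 = 3
  -> B = 3
s = B^a = 3^9 mod 23  (bits of 9 = 1001)
  bit 0 = 1: r = r^2 * 3 mod 23 = 1^2 * 3 = 1*3 = 3
  bit 1 = 0: r = r^2 mod 23 = 3^2 = 9
  bit 2 = 0: r = r^2 mod 23 = 9^2 = 12
  bit 3 = 1: r = r^2 * 3 mod 23 = 12^2 * 3 = 6*3 = 18
  -> s = B^a = 18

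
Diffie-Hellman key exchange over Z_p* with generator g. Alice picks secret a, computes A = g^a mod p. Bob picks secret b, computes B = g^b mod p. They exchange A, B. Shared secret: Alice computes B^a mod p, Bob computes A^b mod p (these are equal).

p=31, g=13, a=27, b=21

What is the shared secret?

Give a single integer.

A = 13^27 mod 31  (bits of 27 = 11011)
  bit 0 = 1: r = r^2 * 13 mod 31 = 1^2 * 13 = 1*13 = 13
  bit 1 = 1: r = r^2 * 13 mod 31 = 13^2 * 13 = 14*13 = 27
  bit 2 = 0: r = r^2 mod 31 = 27^2 = 16
  bit 3 = 1: r = r^2 * 13 mod 31 = 16^2 * 13 = 8*13 = 11
  bit 4 = 1: r = r^2 * 13 mod 31 = 11^2 * 13 = 28*13 = 23
  -> A = 23
B = 13^21 mod 31  (bits of 21 = 10101)
  bit 0 = 1: r = r^2 * 13 mod 31 = 1^2 * 13 = 1*13 = 13
  bit 1 = 0: r = r^2 mod 31 = 13^2 = 14
  bit 2 = 1: r = r^2 * 13 mod 31 = 14^2 * 13 = 10*13 = 6
  bit 3 = 0: r = r^2 mod 31 = 6^2 = 5
  bit 4 = 1: r = r^2 * 13 mod 31 = 5^2 * 13 = 25*13 = 15
  -> B = 15
s = B^a = 15^27 mod 31  (bits of 27 = 11011)
  bit 0 = 1: r = r^2 * 15 mod 31 = 1^2 * 15 = 1*15 = 15
  bit 1 = 1: r = r^2 * 15 mod 31 = 15^2 * 15 = 8*15 = 27
  bit 2 = 0: r = r^2 mod 31 = 27^2 = 16
  bit 3 = 1: r = r^2 * 15 mod 31 = 16^2 * 15 = 8*15 = 27
  bit 4 = 1: r = r^2 * 15 mod 31 = 27^2 * 15 = 16*15 = 23
  -> s = B^a = 23

Answer: 23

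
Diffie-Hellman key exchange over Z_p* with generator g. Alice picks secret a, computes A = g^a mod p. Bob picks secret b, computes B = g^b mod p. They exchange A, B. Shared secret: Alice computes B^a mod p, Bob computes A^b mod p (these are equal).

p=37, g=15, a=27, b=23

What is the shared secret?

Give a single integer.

Answer: 31

Derivation:
A = 15^27 mod 37  (bits of 27 = 11011)
  bit 0 = 1: r = r^2 * 15 mod 37 = 1^2 * 15 = 1*15 = 15
  bit 1 = 1: r = r^2 * 15 mod 37 = 15^2 * 15 = 3*15 = 8
  bit 2 = 0: r = r^2 mod 37 = 8^2 = 27
  bit 3 = 1: r = r^2 * 15 mod 37 = 27^2 * 15 = 26*15 = 20
  bit 4 = 1: r = r^2 * 15 mod 37 = 20^2 * 15 = 30*15 = 6
  -> A = 6
B = 15^23 mod 37  (bits of 23 = 10111)
  bit 0 = 1: r = r^2 * 15 mod 37 = 1^2 * 15 = 1*15 = 15
  bit 1 = 0: r = r^2 mod 37 = 15^2 = 3
  bit 2 = 1: r = r^2 * 15 mod 37 = 3^2 * 15 = 9*15 = 24
  bit 3 = 1: r = r^2 * 15 mod 37 = 24^2 * 15 = 21*15 = 19
  bit 4 = 1: r = r^2 * 15 mod 37 = 19^2 * 15 = 28*15 = 13
  -> B = 13
s = B^a = 13^27 mod 37  (bits of 27 = 11011)
  bit 0 = 1: r = r^2 * 13 mod 37 = 1^2 * 13 = 1*13 = 13
  bit 1 = 1: r = r^2 * 13 mod 37 = 13^2 * 13 = 21*13 = 14
  bit 2 = 0: r = r^2 mod 37 = 14^2 = 11
  bit 3 = 1: r = r^2 * 13 mod 37 = 11^2 * 13 = 10*13 = 19
  bit 4 = 1: r = r^2 * 13 mod 37 = 19^2 * 13 = 28*13 = 31
  -> s = B^a = 31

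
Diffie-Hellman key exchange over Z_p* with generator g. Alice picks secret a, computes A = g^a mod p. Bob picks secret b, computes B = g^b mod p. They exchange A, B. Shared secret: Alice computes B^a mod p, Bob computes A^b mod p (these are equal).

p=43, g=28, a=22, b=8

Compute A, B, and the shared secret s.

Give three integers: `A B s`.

Answer: 15 24 24

Derivation:
A = 28^22 mod 43  (bits of 22 = 10110)
  bit 0 = 1: r = r^2 * 28 mod 43 = 1^2 * 28 = 1*28 = 28
  bit 1 = 0: r = r^2 mod 43 = 28^2 = 10
  bit 2 = 1: r = r^2 * 28 mod 43 = 10^2 * 28 = 14*28 = 5
  bit 3 = 1: r = r^2 * 28 mod 43 = 5^2 * 28 = 25*28 = 12
  bit 4 = 0: r = r^2 mod 43 = 12^2 = 15
  -> A = 15
B = 28^8 mod 43  (bits of 8 = 1000)
  bit 0 = 1: r = r^2 * 28 mod 43 = 1^2 * 28 = 1*28 = 28
  bit 1 = 0: r = r^2 mod 43 = 28^2 = 10
  bit 2 = 0: r = r^2 mod 43 = 10^2 = 14
  bit 3 = 0: r = r^2 mod 43 = 14^2 = 24
  -> B = 24
s = B^a = 24^22 mod 43  (bits of 22 = 10110)
  bit 0 = 1: r = r^2 * 24 mod 43 = 1^2 * 24 = 1*24 = 24
  bit 1 = 0: r = r^2 mod 43 = 24^2 = 17
  bit 2 = 1: r = r^2 * 24 mod 43 = 17^2 * 24 = 31*24 = 13
  bit 3 = 1: r = r^2 * 24 mod 43 = 13^2 * 24 = 40*24 = 14
  bit 4 = 0: r = r^2 mod 43 = 14^2 = 24
  -> s = B^a = 24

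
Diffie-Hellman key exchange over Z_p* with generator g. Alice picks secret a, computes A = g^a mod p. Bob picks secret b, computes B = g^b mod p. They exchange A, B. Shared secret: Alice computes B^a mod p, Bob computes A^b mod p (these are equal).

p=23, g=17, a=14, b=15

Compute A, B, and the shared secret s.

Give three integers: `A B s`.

Answer: 9 15 6

Derivation:
A = 17^14 mod 23  (bits of 14 = 1110)
  bit 0 = 1: r = r^2 * 17 mod 23 = 1^2 * 17 = 1*17 = 17
  bit 1 = 1: r = r^2 * 17 mod 23 = 17^2 * 17 = 13*17 = 14
  bit 2 = 1: r = r^2 * 17 mod 23 = 14^2 * 17 = 12*17 = 20
  bit 3 = 0: r = r^2 mod 23 = 20^2 = 9
  -> A = 9
B = 17^15 mod 23  (bits of 15 = 1111)
  bit 0 = 1: r = r^2 * 17 mod 23 = 1^2 * 17 = 1*17 = 17
  bit 1 = 1: r = r^2 * 17 mod 23 = 17^2 * 17 = 13*17 = 14
  bit 2 = 1: r = r^2 * 17 mod 23 = 14^2 * 17 = 12*17 = 20
  bit 3 = 1: r = r^2 * 17 mod 23 = 20^2 * 17 = 9*17 = 15
  -> B = 15
s = B^a = 15^14 mod 23  (bits of 14 = 1110)
  bit 0 = 1: r = r^2 * 15 mod 23 = 1^2 * 15 = 1*15 = 15
  bit 1 = 1: r = r^2 * 15 mod 23 = 15^2 * 15 = 18*15 = 17
  bit 2 = 1: r = r^2 * 15 mod 23 = 17^2 * 15 = 13*15 = 11
  bit 3 = 0: r = r^2 mod 23 = 11^2 = 6
  -> s = B^a = 6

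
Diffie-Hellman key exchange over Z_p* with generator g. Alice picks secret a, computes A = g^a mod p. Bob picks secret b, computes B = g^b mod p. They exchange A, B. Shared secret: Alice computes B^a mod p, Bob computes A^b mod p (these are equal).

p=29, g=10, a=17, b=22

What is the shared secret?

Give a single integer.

A = 10^17 mod 29  (bits of 17 = 10001)
  bit 0 = 1: r = r^2 * 10 mod 29 = 1^2 * 10 = 1*10 = 10
  bit 1 = 0: r = r^2 mod 29 = 10^2 = 13
  bit 2 = 0: r = r^2 mod 29 = 13^2 = 24
  bit 3 = 0: r = r^2 mod 29 = 24^2 = 25
  bit 4 = 1: r = r^2 * 10 mod 29 = 25^2 * 10 = 16*10 = 15
  -> A = 15
B = 10^22 mod 29  (bits of 22 = 10110)
  bit 0 = 1: r = r^2 * 10 mod 29 = 1^2 * 10 = 1*10 = 10
  bit 1 = 0: r = r^2 mod 29 = 10^2 = 13
  bit 2 = 1: r = r^2 * 10 mod 29 = 13^2 * 10 = 24*10 = 8
  bit 3 = 1: r = r^2 * 10 mod 29 = 8^2 * 10 = 6*10 = 2
  bit 4 = 0: r = r^2 mod 29 = 2^2 = 4
  -> B = 4
s = B^a = 4^17 mod 29  (bits of 17 = 10001)
  bit 0 = 1: r = r^2 * 4 mod 29 = 1^2 * 4 = 1*4 = 4
  bit 1 = 0: r = r^2 mod 29 = 4^2 = 16
  bit 2 = 0: r = r^2 mod 29 = 16^2 = 24
  bit 3 = 0: r = r^2 mod 29 = 24^2 = 25
  bit 4 = 1: r = r^2 * 4 mod 29 = 25^2 * 4 = 16*4 = 6
  -> s = B^a = 6

Answer: 6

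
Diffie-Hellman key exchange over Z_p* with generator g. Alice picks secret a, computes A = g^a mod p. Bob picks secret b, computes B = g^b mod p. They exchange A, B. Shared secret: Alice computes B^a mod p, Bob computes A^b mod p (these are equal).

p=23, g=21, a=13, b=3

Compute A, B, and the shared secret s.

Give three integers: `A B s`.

A = 21^13 mod 23  (bits of 13 = 1101)
  bit 0 = 1: r = r^2 * 21 mod 23 = 1^2 * 21 = 1*21 = 21
  bit 1 = 1: r = r^2 * 21 mod 23 = 21^2 * 21 = 4*21 = 15
  bit 2 = 0: r = r^2 mod 23 = 15^2 = 18
  bit 3 = 1: r = r^2 * 21 mod 23 = 18^2 * 21 = 2*21 = 19
  -> A = 19
B = 21^3 mod 23  (bits of 3 = 11)
  bit 0 = 1: r = r^2 * 21 mod 23 = 1^2 * 21 = 1*21 = 21
  bit 1 = 1: r = r^2 * 21 mod 23 = 21^2 * 21 = 4*21 = 15
  -> B = 15
s = B^a = 15^13 mod 23  (bits of 13 = 1101)
  bit 0 = 1: r = r^2 * 15 mod 23 = 1^2 * 15 = 1*15 = 15
  bit 1 = 1: r = r^2 * 15 mod 23 = 15^2 * 15 = 18*15 = 17
  bit 2 = 0: r = r^2 mod 23 = 17^2 = 13
  bit 3 = 1: r = r^2 * 15 mod 23 = 13^2 * 15 = 8*15 = 5
  -> s = B^a = 5

Answer: 19 15 5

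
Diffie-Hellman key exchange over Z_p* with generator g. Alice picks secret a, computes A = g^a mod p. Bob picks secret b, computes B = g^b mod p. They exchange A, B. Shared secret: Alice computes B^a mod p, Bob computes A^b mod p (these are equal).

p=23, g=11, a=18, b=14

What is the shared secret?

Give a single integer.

A = 11^18 mod 23  (bits of 18 = 10010)
  bit 0 = 1: r = r^2 * 11 mod 23 = 1^2 * 11 = 1*11 = 11
  bit 1 = 0: r = r^2 mod 23 = 11^2 = 6
  bit 2 = 0: r = r^2 mod 23 = 6^2 = 13
  bit 3 = 1: r = r^2 * 11 mod 23 = 13^2 * 11 = 8*11 = 19
  bit 4 = 0: r = r^2 mod 23 = 19^2 = 16
  -> A = 16
B = 11^14 mod 23  (bits of 14 = 1110)
  bit 0 = 1: r = r^2 * 11 mod 23 = 1^2 * 11 = 1*11 = 11
  bit 1 = 1: r = r^2 * 11 mod 23 = 11^2 * 11 = 6*11 = 20
  bit 2 = 1: r = r^2 * 11 mod 23 = 20^2 * 11 = 9*11 = 7
  bit 3 = 0: r = r^2 mod 23 = 7^2 = 3
  -> B = 3
s = B^a = 3^18 mod 23  (bits of 18 = 10010)
  bit 0 = 1: r = r^2 * 3 mod 23 = 1^2 * 3 = 1*3 = 3
  bit 1 = 0: r = r^2 mod 23 = 3^2 = 9
  bit 2 = 0: r = r^2 mod 23 = 9^2 = 12
  bit 3 = 1: r = r^2 * 3 mod 23 = 12^2 * 3 = 6*3 = 18
  bit 4 = 0: r = r^2 mod 23 = 18^2 = 2
  -> s = B^a = 2

Answer: 2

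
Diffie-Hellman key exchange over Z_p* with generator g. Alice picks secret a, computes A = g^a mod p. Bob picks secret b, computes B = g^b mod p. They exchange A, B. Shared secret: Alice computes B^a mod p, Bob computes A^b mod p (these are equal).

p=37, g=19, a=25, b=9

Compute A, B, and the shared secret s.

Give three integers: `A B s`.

A = 19^25 mod 37  (bits of 25 = 11001)
  bit 0 = 1: r = r^2 * 19 mod 37 = 1^2 * 19 = 1*19 = 19
  bit 1 = 1: r = r^2 * 19 mod 37 = 19^2 * 19 = 28*19 = 14
  bit 2 = 0: r = r^2 mod 37 = 14^2 = 11
  bit 3 = 0: r = r^2 mod 37 = 11^2 = 10
  bit 4 = 1: r = r^2 * 19 mod 37 = 10^2 * 19 = 26*19 = 13
  -> A = 13
B = 19^9 mod 37  (bits of 9 = 1001)
  bit 0 = 1: r = r^2 * 19 mod 37 = 1^2 * 19 = 1*19 = 19
  bit 1 = 0: r = r^2 mod 37 = 19^2 = 28
  bit 2 = 0: r = r^2 mod 37 = 28^2 = 7
  bit 3 = 1: r = r^2 * 19 mod 37 = 7^2 * 19 = 12*19 = 6
  -> B = 6
s = B^a = 6^25 mod 37  (bits of 25 = 11001)
  bit 0 = 1: r = r^2 * 6 mod 37 = 1^2 * 6 = 1*6 = 6
  bit 1 = 1: r = r^2 * 6 mod 37 = 6^2 * 6 = 36*6 = 31
  bit 2 = 0: r = r^2 mod 37 = 31^2 = 36
  bit 3 = 0: r = r^2 mod 37 = 36^2 = 1
  bit 4 = 1: r = r^2 * 6 mod 37 = 1^2 * 6 = 1*6 = 6
  -> s = B^a = 6

Answer: 13 6 6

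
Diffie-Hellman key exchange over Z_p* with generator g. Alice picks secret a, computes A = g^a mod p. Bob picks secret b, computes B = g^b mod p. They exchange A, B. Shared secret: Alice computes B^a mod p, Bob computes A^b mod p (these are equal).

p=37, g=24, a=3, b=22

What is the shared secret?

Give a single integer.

Answer: 27

Derivation:
A = 24^3 mod 37  (bits of 3 = 11)
  bit 0 = 1: r = r^2 * 24 mod 37 = 1^2 * 24 = 1*24 = 24
  bit 1 = 1: r = r^2 * 24 mod 37 = 24^2 * 24 = 21*24 = 23
  -> A = 23
B = 24^22 mod 37  (bits of 22 = 10110)
  bit 0 = 1: r = r^2 * 24 mod 37 = 1^2 * 24 = 1*24 = 24
  bit 1 = 0: r = r^2 mod 37 = 24^2 = 21
  bit 2 = 1: r = r^2 * 24 mod 37 = 21^2 * 24 = 34*24 = 2
  bit 3 = 1: r = r^2 * 24 mod 37 = 2^2 * 24 = 4*24 = 22
  bit 4 = 0: r = r^2 mod 37 = 22^2 = 3
  -> B = 3
s = B^a = 3^3 mod 37  (bits of 3 = 11)
  bit 0 = 1: r = r^2 * 3 mod 37 = 1^2 * 3 = 1*3 = 3
  bit 1 = 1: r = r^2 * 3 mod 37 = 3^2 * 3 = 9*3 = 27
  -> s = B^a = 27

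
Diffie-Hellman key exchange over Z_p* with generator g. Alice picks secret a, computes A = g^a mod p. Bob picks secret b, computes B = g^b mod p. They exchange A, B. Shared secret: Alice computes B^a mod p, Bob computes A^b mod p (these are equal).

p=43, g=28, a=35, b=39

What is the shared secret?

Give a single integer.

Answer: 42

Derivation:
A = 28^35 mod 43  (bits of 35 = 100011)
  bit 0 = 1: r = r^2 * 28 mod 43 = 1^2 * 28 = 1*28 = 28
  bit 1 = 0: r = r^2 mod 43 = 28^2 = 10
  bit 2 = 0: r = r^2 mod 43 = 10^2 = 14
  bit 3 = 0: r = r^2 mod 43 = 14^2 = 24
  bit 4 = 1: r = r^2 * 28 mod 43 = 24^2 * 28 = 17*28 = 3
  bit 5 = 1: r = r^2 * 28 mod 43 = 3^2 * 28 = 9*28 = 37
  -> A = 37
B = 28^39 mod 43  (bits of 39 = 100111)
  bit 0 = 1: r = r^2 * 28 mod 43 = 1^2 * 28 = 1*28 = 28
  bit 1 = 0: r = r^2 mod 43 = 28^2 = 10
  bit 2 = 0: r = r^2 mod 43 = 10^2 = 14
  bit 3 = 1: r = r^2 * 28 mod 43 = 14^2 * 28 = 24*28 = 27
  bit 4 = 1: r = r^2 * 28 mod 43 = 27^2 * 28 = 41*28 = 30
  bit 5 = 1: r = r^2 * 28 mod 43 = 30^2 * 28 = 40*28 = 2
  -> B = 2
s = B^a = 2^35 mod 43  (bits of 35 = 100011)
  bit 0 = 1: r = r^2 * 2 mod 43 = 1^2 * 2 = 1*2 = 2
  bit 1 = 0: r = r^2 mod 43 = 2^2 = 4
  bit 2 = 0: r = r^2 mod 43 = 4^2 = 16
  bit 3 = 0: r = r^2 mod 43 = 16^2 = 41
  bit 4 = 1: r = r^2 * 2 mod 43 = 41^2 * 2 = 4*2 = 8
  bit 5 = 1: r = r^2 * 2 mod 43 = 8^2 * 2 = 21*2 = 42
  -> s = B^a = 42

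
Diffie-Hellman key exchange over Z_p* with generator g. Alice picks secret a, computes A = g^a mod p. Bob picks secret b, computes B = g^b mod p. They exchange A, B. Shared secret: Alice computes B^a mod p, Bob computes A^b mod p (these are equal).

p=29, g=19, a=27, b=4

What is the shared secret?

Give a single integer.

Answer: 23

Derivation:
A = 19^27 mod 29  (bits of 27 = 11011)
  bit 0 = 1: r = r^2 * 19 mod 29 = 1^2 * 19 = 1*19 = 19
  bit 1 = 1: r = r^2 * 19 mod 29 = 19^2 * 19 = 13*19 = 15
  bit 2 = 0: r = r^2 mod 29 = 15^2 = 22
  bit 3 = 1: r = r^2 * 19 mod 29 = 22^2 * 19 = 20*19 = 3
  bit 4 = 1: r = r^2 * 19 mod 29 = 3^2 * 19 = 9*19 = 26
  -> A = 26
B = 19^4 mod 29  (bits of 4 = 100)
  bit 0 = 1: r = r^2 * 19 mod 29 = 1^2 * 19 = 1*19 = 19
  bit 1 = 0: r = r^2 mod 29 = 19^2 = 13
  bit 2 = 0: r = r^2 mod 29 = 13^2 = 24
  -> B = 24
s = B^a = 24^27 mod 29  (bits of 27 = 11011)
  bit 0 = 1: r = r^2 * 24 mod 29 = 1^2 * 24 = 1*24 = 24
  bit 1 = 1: r = r^2 * 24 mod 29 = 24^2 * 24 = 25*24 = 20
  bit 2 = 0: r = r^2 mod 29 = 20^2 = 23
  bit 3 = 1: r = r^2 * 24 mod 29 = 23^2 * 24 = 7*24 = 23
  bit 4 = 1: r = r^2 * 24 mod 29 = 23^2 * 24 = 7*24 = 23
  -> s = B^a = 23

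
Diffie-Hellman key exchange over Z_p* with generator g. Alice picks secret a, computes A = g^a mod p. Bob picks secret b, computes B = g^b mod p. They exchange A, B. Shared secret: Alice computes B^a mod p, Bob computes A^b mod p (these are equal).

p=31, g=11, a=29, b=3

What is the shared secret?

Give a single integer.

A = 11^29 mod 31  (bits of 29 = 11101)
  bit 0 = 1: r = r^2 * 11 mod 31 = 1^2 * 11 = 1*11 = 11
  bit 1 = 1: r = r^2 * 11 mod 31 = 11^2 * 11 = 28*11 = 29
  bit 2 = 1: r = r^2 * 11 mod 31 = 29^2 * 11 = 4*11 = 13
  bit 3 = 0: r = r^2 mod 31 = 13^2 = 14
  bit 4 = 1: r = r^2 * 11 mod 31 = 14^2 * 11 = 10*11 = 17
  -> A = 17
B = 11^3 mod 31  (bits of 3 = 11)
  bit 0 = 1: r = r^2 * 11 mod 31 = 1^2 * 11 = 1*11 = 11
  bit 1 = 1: r = r^2 * 11 mod 31 = 11^2 * 11 = 28*11 = 29
  -> B = 29
s = B^a = 29^29 mod 31  (bits of 29 = 11101)
  bit 0 = 1: r = r^2 * 29 mod 31 = 1^2 * 29 = 1*29 = 29
  bit 1 = 1: r = r^2 * 29 mod 31 = 29^2 * 29 = 4*29 = 23
  bit 2 = 1: r = r^2 * 29 mod 31 = 23^2 * 29 = 2*29 = 27
  bit 3 = 0: r = r^2 mod 31 = 27^2 = 16
  bit 4 = 1: r = r^2 * 29 mod 31 = 16^2 * 29 = 8*29 = 15
  -> s = B^a = 15

Answer: 15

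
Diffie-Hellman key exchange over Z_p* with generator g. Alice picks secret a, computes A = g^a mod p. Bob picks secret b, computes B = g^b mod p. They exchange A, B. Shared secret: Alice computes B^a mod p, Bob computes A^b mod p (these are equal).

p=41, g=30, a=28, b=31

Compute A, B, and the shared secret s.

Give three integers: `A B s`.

Answer: 25 17 25

Derivation:
A = 30^28 mod 41  (bits of 28 = 11100)
  bit 0 = 1: r = r^2 * 30 mod 41 = 1^2 * 30 = 1*30 = 30
  bit 1 = 1: r = r^2 * 30 mod 41 = 30^2 * 30 = 39*30 = 22
  bit 2 = 1: r = r^2 * 30 mod 41 = 22^2 * 30 = 33*30 = 6
  bit 3 = 0: r = r^2 mod 41 = 6^2 = 36
  bit 4 = 0: r = r^2 mod 41 = 36^2 = 25
  -> A = 25
B = 30^31 mod 41  (bits of 31 = 11111)
  bit 0 = 1: r = r^2 * 30 mod 41 = 1^2 * 30 = 1*30 = 30
  bit 1 = 1: r = r^2 * 30 mod 41 = 30^2 * 30 = 39*30 = 22
  bit 2 = 1: r = r^2 * 30 mod 41 = 22^2 * 30 = 33*30 = 6
  bit 3 = 1: r = r^2 * 30 mod 41 = 6^2 * 30 = 36*30 = 14
  bit 4 = 1: r = r^2 * 30 mod 41 = 14^2 * 30 = 32*30 = 17
  -> B = 17
s = B^a = 17^28 mod 41  (bits of 28 = 11100)
  bit 0 = 1: r = r^2 * 17 mod 41 = 1^2 * 17 = 1*17 = 17
  bit 1 = 1: r = r^2 * 17 mod 41 = 17^2 * 17 = 2*17 = 34
  bit 2 = 1: r = r^2 * 17 mod 41 = 34^2 * 17 = 8*17 = 13
  bit 3 = 0: r = r^2 mod 41 = 13^2 = 5
  bit 4 = 0: r = r^2 mod 41 = 5^2 = 25
  -> s = B^a = 25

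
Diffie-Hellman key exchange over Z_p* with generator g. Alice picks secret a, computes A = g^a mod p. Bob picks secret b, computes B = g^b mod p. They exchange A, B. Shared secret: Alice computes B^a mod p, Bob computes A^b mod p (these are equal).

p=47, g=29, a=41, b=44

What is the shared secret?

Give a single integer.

Answer: 24

Derivation:
A = 29^41 mod 47  (bits of 41 = 101001)
  bit 0 = 1: r = r^2 * 29 mod 47 = 1^2 * 29 = 1*29 = 29
  bit 1 = 0: r = r^2 mod 47 = 29^2 = 42
  bit 2 = 1: r = r^2 * 29 mod 47 = 42^2 * 29 = 25*29 = 20
  bit 3 = 0: r = r^2 mod 47 = 20^2 = 24
  bit 4 = 0: r = r^2 mod 47 = 24^2 = 12
  bit 5 = 1: r = r^2 * 29 mod 47 = 12^2 * 29 = 3*29 = 40
  -> A = 40
B = 29^44 mod 47  (bits of 44 = 101100)
  bit 0 = 1: r = r^2 * 29 mod 47 = 1^2 * 29 = 1*29 = 29
  bit 1 = 0: r = r^2 mod 47 = 29^2 = 42
  bit 2 = 1: r = r^2 * 29 mod 47 = 42^2 * 29 = 25*29 = 20
  bit 3 = 1: r = r^2 * 29 mod 47 = 20^2 * 29 = 24*29 = 38
  bit 4 = 0: r = r^2 mod 47 = 38^2 = 34
  bit 5 = 0: r = r^2 mod 47 = 34^2 = 28
  -> B = 28
s = B^a = 28^41 mod 47  (bits of 41 = 101001)
  bit 0 = 1: r = r^2 * 28 mod 47 = 1^2 * 28 = 1*28 = 28
  bit 1 = 0: r = r^2 mod 47 = 28^2 = 32
  bit 2 = 1: r = r^2 * 28 mod 47 = 32^2 * 28 = 37*28 = 2
  bit 3 = 0: r = r^2 mod 47 = 2^2 = 4
  bit 4 = 0: r = r^2 mod 47 = 4^2 = 16
  bit 5 = 1: r = r^2 * 28 mod 47 = 16^2 * 28 = 21*28 = 24
  -> s = B^a = 24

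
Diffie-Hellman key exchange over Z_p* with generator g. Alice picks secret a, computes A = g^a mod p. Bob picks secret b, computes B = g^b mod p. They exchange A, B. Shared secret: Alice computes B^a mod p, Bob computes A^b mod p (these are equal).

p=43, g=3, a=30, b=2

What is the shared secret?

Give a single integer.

Answer: 35

Derivation:
A = 3^30 mod 43  (bits of 30 = 11110)
  bit 0 = 1: r = r^2 * 3 mod 43 = 1^2 * 3 = 1*3 = 3
  bit 1 = 1: r = r^2 * 3 mod 43 = 3^2 * 3 = 9*3 = 27
  bit 2 = 1: r = r^2 * 3 mod 43 = 27^2 * 3 = 41*3 = 37
  bit 3 = 1: r = r^2 * 3 mod 43 = 37^2 * 3 = 36*3 = 22
  bit 4 = 0: r = r^2 mod 43 = 22^2 = 11
  -> A = 11
B = 3^2 mod 43  (bits of 2 = 10)
  bit 0 = 1: r = r^2 * 3 mod 43 = 1^2 * 3 = 1*3 = 3
  bit 1 = 0: r = r^2 mod 43 = 3^2 = 9
  -> B = 9
s = B^a = 9^30 mod 43  (bits of 30 = 11110)
  bit 0 = 1: r = r^2 * 9 mod 43 = 1^2 * 9 = 1*9 = 9
  bit 1 = 1: r = r^2 * 9 mod 43 = 9^2 * 9 = 38*9 = 41
  bit 2 = 1: r = r^2 * 9 mod 43 = 41^2 * 9 = 4*9 = 36
  bit 3 = 1: r = r^2 * 9 mod 43 = 36^2 * 9 = 6*9 = 11
  bit 4 = 0: r = r^2 mod 43 = 11^2 = 35
  -> s = B^a = 35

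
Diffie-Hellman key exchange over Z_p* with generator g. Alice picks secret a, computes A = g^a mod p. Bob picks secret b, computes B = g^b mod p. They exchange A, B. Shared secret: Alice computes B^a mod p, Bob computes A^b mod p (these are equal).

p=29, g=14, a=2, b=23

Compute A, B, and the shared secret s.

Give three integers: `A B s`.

A = 14^2 mod 29  (bits of 2 = 10)
  bit 0 = 1: r = r^2 * 14 mod 29 = 1^2 * 14 = 1*14 = 14
  bit 1 = 0: r = r^2 mod 29 = 14^2 = 22
  -> A = 22
B = 14^23 mod 29  (bits of 23 = 10111)
  bit 0 = 1: r = r^2 * 14 mod 29 = 1^2 * 14 = 1*14 = 14
  bit 1 = 0: r = r^2 mod 29 = 14^2 = 22
  bit 2 = 1: r = r^2 * 14 mod 29 = 22^2 * 14 = 20*14 = 19
  bit 3 = 1: r = r^2 * 14 mod 29 = 19^2 * 14 = 13*14 = 8
  bit 4 = 1: r = r^2 * 14 mod 29 = 8^2 * 14 = 6*14 = 26
  -> B = 26
s = B^a = 26^2 mod 29  (bits of 2 = 10)
  bit 0 = 1: r = r^2 * 26 mod 29 = 1^2 * 26 = 1*26 = 26
  bit 1 = 0: r = r^2 mod 29 = 26^2 = 9
  -> s = B^a = 9

Answer: 22 26 9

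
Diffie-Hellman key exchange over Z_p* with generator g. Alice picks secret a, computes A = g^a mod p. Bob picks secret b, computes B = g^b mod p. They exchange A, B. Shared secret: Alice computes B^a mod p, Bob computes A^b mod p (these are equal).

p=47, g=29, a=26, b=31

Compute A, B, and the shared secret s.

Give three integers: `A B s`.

A = 29^26 mod 47  (bits of 26 = 11010)
  bit 0 = 1: r = r^2 * 29 mod 47 = 1^2 * 29 = 1*29 = 29
  bit 1 = 1: r = r^2 * 29 mod 47 = 29^2 * 29 = 42*29 = 43
  bit 2 = 0: r = r^2 mod 47 = 43^2 = 16
  bit 3 = 1: r = r^2 * 29 mod 47 = 16^2 * 29 = 21*29 = 45
  bit 4 = 0: r = r^2 mod 47 = 45^2 = 4
  -> A = 4
B = 29^31 mod 47  (bits of 31 = 11111)
  bit 0 = 1: r = r^2 * 29 mod 47 = 1^2 * 29 = 1*29 = 29
  bit 1 = 1: r = r^2 * 29 mod 47 = 29^2 * 29 = 42*29 = 43
  bit 2 = 1: r = r^2 * 29 mod 47 = 43^2 * 29 = 16*29 = 41
  bit 3 = 1: r = r^2 * 29 mod 47 = 41^2 * 29 = 36*29 = 10
  bit 4 = 1: r = r^2 * 29 mod 47 = 10^2 * 29 = 6*29 = 33
  -> B = 33
s = B^a = 33^26 mod 47  (bits of 26 = 11010)
  bit 0 = 1: r = r^2 * 33 mod 47 = 1^2 * 33 = 1*33 = 33
  bit 1 = 1: r = r^2 * 33 mod 47 = 33^2 * 33 = 8*33 = 29
  bit 2 = 0: r = r^2 mod 47 = 29^2 = 42
  bit 3 = 1: r = r^2 * 33 mod 47 = 42^2 * 33 = 25*33 = 26
  bit 4 = 0: r = r^2 mod 47 = 26^2 = 18
  -> s = B^a = 18

Answer: 4 33 18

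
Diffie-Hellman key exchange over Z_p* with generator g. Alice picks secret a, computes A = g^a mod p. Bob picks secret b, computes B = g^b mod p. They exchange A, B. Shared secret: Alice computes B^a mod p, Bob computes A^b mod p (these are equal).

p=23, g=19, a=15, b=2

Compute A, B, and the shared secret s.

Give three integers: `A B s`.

Answer: 20 16 9

Derivation:
A = 19^15 mod 23  (bits of 15 = 1111)
  bit 0 = 1: r = r^2 * 19 mod 23 = 1^2 * 19 = 1*19 = 19
  bit 1 = 1: r = r^2 * 19 mod 23 = 19^2 * 19 = 16*19 = 5
  bit 2 = 1: r = r^2 * 19 mod 23 = 5^2 * 19 = 2*19 = 15
  bit 3 = 1: r = r^2 * 19 mod 23 = 15^2 * 19 = 18*19 = 20
  -> A = 20
B = 19^2 mod 23  (bits of 2 = 10)
  bit 0 = 1: r = r^2 * 19 mod 23 = 1^2 * 19 = 1*19 = 19
  bit 1 = 0: r = r^2 mod 23 = 19^2 = 16
  -> B = 16
s = B^a = 16^15 mod 23  (bits of 15 = 1111)
  bit 0 = 1: r = r^2 * 16 mod 23 = 1^2 * 16 = 1*16 = 16
  bit 1 = 1: r = r^2 * 16 mod 23 = 16^2 * 16 = 3*16 = 2
  bit 2 = 1: r = r^2 * 16 mod 23 = 2^2 * 16 = 4*16 = 18
  bit 3 = 1: r = r^2 * 16 mod 23 = 18^2 * 16 = 2*16 = 9
  -> s = B^a = 9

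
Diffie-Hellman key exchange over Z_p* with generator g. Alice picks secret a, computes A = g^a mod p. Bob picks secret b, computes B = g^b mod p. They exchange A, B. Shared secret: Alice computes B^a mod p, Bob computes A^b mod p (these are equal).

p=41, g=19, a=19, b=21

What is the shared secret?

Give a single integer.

A = 19^19 mod 41  (bits of 19 = 10011)
  bit 0 = 1: r = r^2 * 19 mod 41 = 1^2 * 19 = 1*19 = 19
  bit 1 = 0: r = r^2 mod 41 = 19^2 = 33
  bit 2 = 0: r = r^2 mod 41 = 33^2 = 23
  bit 3 = 1: r = r^2 * 19 mod 41 = 23^2 * 19 = 37*19 = 6
  bit 4 = 1: r = r^2 * 19 mod 41 = 6^2 * 19 = 36*19 = 28
  -> A = 28
B = 19^21 mod 41  (bits of 21 = 10101)
  bit 0 = 1: r = r^2 * 19 mod 41 = 1^2 * 19 = 1*19 = 19
  bit 1 = 0: r = r^2 mod 41 = 19^2 = 33
  bit 2 = 1: r = r^2 * 19 mod 41 = 33^2 * 19 = 23*19 = 27
  bit 3 = 0: r = r^2 mod 41 = 27^2 = 32
  bit 4 = 1: r = r^2 * 19 mod 41 = 32^2 * 19 = 40*19 = 22
  -> B = 22
s = B^a = 22^19 mod 41  (bits of 19 = 10011)
  bit 0 = 1: r = r^2 * 22 mod 41 = 1^2 * 22 = 1*22 = 22
  bit 1 = 0: r = r^2 mod 41 = 22^2 = 33
  bit 2 = 0: r = r^2 mod 41 = 33^2 = 23
  bit 3 = 1: r = r^2 * 22 mod 41 = 23^2 * 22 = 37*22 = 35
  bit 4 = 1: r = r^2 * 22 mod 41 = 35^2 * 22 = 36*22 = 13
  -> s = B^a = 13

Answer: 13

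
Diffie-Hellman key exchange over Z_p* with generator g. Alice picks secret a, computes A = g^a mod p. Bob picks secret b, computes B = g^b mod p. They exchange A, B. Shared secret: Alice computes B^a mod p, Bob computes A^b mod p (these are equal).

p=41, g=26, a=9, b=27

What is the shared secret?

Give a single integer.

Answer: 28

Derivation:
A = 26^9 mod 41  (bits of 9 = 1001)
  bit 0 = 1: r = r^2 * 26 mod 41 = 1^2 * 26 = 1*26 = 26
  bit 1 = 0: r = r^2 mod 41 = 26^2 = 20
  bit 2 = 0: r = r^2 mod 41 = 20^2 = 31
  bit 3 = 1: r = r^2 * 26 mod 41 = 31^2 * 26 = 18*26 = 17
  -> A = 17
B = 26^27 mod 41  (bits of 27 = 11011)
  bit 0 = 1: r = r^2 * 26 mod 41 = 1^2 * 26 = 1*26 = 26
  bit 1 = 1: r = r^2 * 26 mod 41 = 26^2 * 26 = 20*26 = 28
  bit 2 = 0: r = r^2 mod 41 = 28^2 = 5
  bit 3 = 1: r = r^2 * 26 mod 41 = 5^2 * 26 = 25*26 = 35
  bit 4 = 1: r = r^2 * 26 mod 41 = 35^2 * 26 = 36*26 = 34
  -> B = 34
s = B^a = 34^9 mod 41  (bits of 9 = 1001)
  bit 0 = 1: r = r^2 * 34 mod 41 = 1^2 * 34 = 1*34 = 34
  bit 1 = 0: r = r^2 mod 41 = 34^2 = 8
  bit 2 = 0: r = r^2 mod 41 = 8^2 = 23
  bit 3 = 1: r = r^2 * 34 mod 41 = 23^2 * 34 = 37*34 = 28
  -> s = B^a = 28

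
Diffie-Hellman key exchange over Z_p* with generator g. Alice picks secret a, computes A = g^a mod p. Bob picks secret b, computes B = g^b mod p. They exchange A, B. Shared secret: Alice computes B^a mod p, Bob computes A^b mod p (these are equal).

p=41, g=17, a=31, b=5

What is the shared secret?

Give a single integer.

Answer: 38

Derivation:
A = 17^31 mod 41  (bits of 31 = 11111)
  bit 0 = 1: r = r^2 * 17 mod 41 = 1^2 * 17 = 1*17 = 17
  bit 1 = 1: r = r^2 * 17 mod 41 = 17^2 * 17 = 2*17 = 34
  bit 2 = 1: r = r^2 * 17 mod 41 = 34^2 * 17 = 8*17 = 13
  bit 3 = 1: r = r^2 * 17 mod 41 = 13^2 * 17 = 5*17 = 3
  bit 4 = 1: r = r^2 * 17 mod 41 = 3^2 * 17 = 9*17 = 30
  -> A = 30
B = 17^5 mod 41  (bits of 5 = 101)
  bit 0 = 1: r = r^2 * 17 mod 41 = 1^2 * 17 = 1*17 = 17
  bit 1 = 0: r = r^2 mod 41 = 17^2 = 2
  bit 2 = 1: r = r^2 * 17 mod 41 = 2^2 * 17 = 4*17 = 27
  -> B = 27
s = B^a = 27^31 mod 41  (bits of 31 = 11111)
  bit 0 = 1: r = r^2 * 27 mod 41 = 1^2 * 27 = 1*27 = 27
  bit 1 = 1: r = r^2 * 27 mod 41 = 27^2 * 27 = 32*27 = 3
  bit 2 = 1: r = r^2 * 27 mod 41 = 3^2 * 27 = 9*27 = 38
  bit 3 = 1: r = r^2 * 27 mod 41 = 38^2 * 27 = 9*27 = 38
  bit 4 = 1: r = r^2 * 27 mod 41 = 38^2 * 27 = 9*27 = 38
  -> s = B^a = 38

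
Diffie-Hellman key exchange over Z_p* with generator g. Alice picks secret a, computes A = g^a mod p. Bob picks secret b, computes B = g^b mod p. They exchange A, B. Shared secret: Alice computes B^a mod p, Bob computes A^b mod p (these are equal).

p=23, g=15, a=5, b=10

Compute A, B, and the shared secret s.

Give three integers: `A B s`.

A = 15^5 mod 23  (bits of 5 = 101)
  bit 0 = 1: r = r^2 * 15 mod 23 = 1^2 * 15 = 1*15 = 15
  bit 1 = 0: r = r^2 mod 23 = 15^2 = 18
  bit 2 = 1: r = r^2 * 15 mod 23 = 18^2 * 15 = 2*15 = 7
  -> A = 7
B = 15^10 mod 23  (bits of 10 = 1010)
  bit 0 = 1: r = r^2 * 15 mod 23 = 1^2 * 15 = 1*15 = 15
  bit 1 = 0: r = r^2 mod 23 = 15^2 = 18
  bit 2 = 1: r = r^2 * 15 mod 23 = 18^2 * 15 = 2*15 = 7
  bit 3 = 0: r = r^2 mod 23 = 7^2 = 3
  -> B = 3
s = B^a = 3^5 mod 23  (bits of 5 = 101)
  bit 0 = 1: r = r^2 * 3 mod 23 = 1^2 * 3 = 1*3 = 3
  bit 1 = 0: r = r^2 mod 23 = 3^2 = 9
  bit 2 = 1: r = r^2 * 3 mod 23 = 9^2 * 3 = 12*3 = 13
  -> s = B^a = 13

Answer: 7 3 13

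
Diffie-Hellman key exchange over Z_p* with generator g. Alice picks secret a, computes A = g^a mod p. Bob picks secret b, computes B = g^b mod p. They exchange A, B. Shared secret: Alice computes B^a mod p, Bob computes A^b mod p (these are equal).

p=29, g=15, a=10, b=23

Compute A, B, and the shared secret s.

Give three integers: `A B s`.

A = 15^10 mod 29  (bits of 10 = 1010)
  bit 0 = 1: r = r^2 * 15 mod 29 = 1^2 * 15 = 1*15 = 15
  bit 1 = 0: r = r^2 mod 29 = 15^2 = 22
  bit 2 = 1: r = r^2 * 15 mod 29 = 22^2 * 15 = 20*15 = 10
  bit 3 = 0: r = r^2 mod 29 = 10^2 = 13
  -> A = 13
B = 15^23 mod 29  (bits of 23 = 10111)
  bit 0 = 1: r = r^2 * 15 mod 29 = 1^2 * 15 = 1*15 = 15
  bit 1 = 0: r = r^2 mod 29 = 15^2 = 22
  bit 2 = 1: r = r^2 * 15 mod 29 = 22^2 * 15 = 20*15 = 10
  bit 3 = 1: r = r^2 * 15 mod 29 = 10^2 * 15 = 13*15 = 21
  bit 4 = 1: r = r^2 * 15 mod 29 = 21^2 * 15 = 6*15 = 3
  -> B = 3
s = B^a = 3^10 mod 29  (bits of 10 = 1010)
  bit 0 = 1: r = r^2 * 3 mod 29 = 1^2 * 3 = 1*3 = 3
  bit 1 = 0: r = r^2 mod 29 = 3^2 = 9
  bit 2 = 1: r = r^2 * 3 mod 29 = 9^2 * 3 = 23*3 = 11
  bit 3 = 0: r = r^2 mod 29 = 11^2 = 5
  -> s = B^a = 5

Answer: 13 3 5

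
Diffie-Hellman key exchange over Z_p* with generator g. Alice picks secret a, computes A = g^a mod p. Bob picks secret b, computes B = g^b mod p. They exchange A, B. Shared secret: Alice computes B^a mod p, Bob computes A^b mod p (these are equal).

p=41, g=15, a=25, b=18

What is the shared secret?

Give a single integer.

Answer: 32

Derivation:
A = 15^25 mod 41  (bits of 25 = 11001)
  bit 0 = 1: r = r^2 * 15 mod 41 = 1^2 * 15 = 1*15 = 15
  bit 1 = 1: r = r^2 * 15 mod 41 = 15^2 * 15 = 20*15 = 13
  bit 2 = 0: r = r^2 mod 41 = 13^2 = 5
  bit 3 = 0: r = r^2 mod 41 = 5^2 = 25
  bit 4 = 1: r = r^2 * 15 mod 41 = 25^2 * 15 = 10*15 = 27
  -> A = 27
B = 15^18 mod 41  (bits of 18 = 10010)
  bit 0 = 1: r = r^2 * 15 mod 41 = 1^2 * 15 = 1*15 = 15
  bit 1 = 0: r = r^2 mod 41 = 15^2 = 20
  bit 2 = 0: r = r^2 mod 41 = 20^2 = 31
  bit 3 = 1: r = r^2 * 15 mod 41 = 31^2 * 15 = 18*15 = 24
  bit 4 = 0: r = r^2 mod 41 = 24^2 = 2
  -> B = 2
s = B^a = 2^25 mod 41  (bits of 25 = 11001)
  bit 0 = 1: r = r^2 * 2 mod 41 = 1^2 * 2 = 1*2 = 2
  bit 1 = 1: r = r^2 * 2 mod 41 = 2^2 * 2 = 4*2 = 8
  bit 2 = 0: r = r^2 mod 41 = 8^2 = 23
  bit 3 = 0: r = r^2 mod 41 = 23^2 = 37
  bit 4 = 1: r = r^2 * 2 mod 41 = 37^2 * 2 = 16*2 = 32
  -> s = B^a = 32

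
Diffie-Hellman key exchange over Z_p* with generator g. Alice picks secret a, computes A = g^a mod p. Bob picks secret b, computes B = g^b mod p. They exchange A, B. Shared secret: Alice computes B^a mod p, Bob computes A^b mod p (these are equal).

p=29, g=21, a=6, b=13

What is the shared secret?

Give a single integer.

A = 21^6 mod 29  (bits of 6 = 110)
  bit 0 = 1: r = r^2 * 21 mod 29 = 1^2 * 21 = 1*21 = 21
  bit 1 = 1: r = r^2 * 21 mod 29 = 21^2 * 21 = 6*21 = 10
  bit 2 = 0: r = r^2 mod 29 = 10^2 = 13
  -> A = 13
B = 21^13 mod 29  (bits of 13 = 1101)
  bit 0 = 1: r = r^2 * 21 mod 29 = 1^2 * 21 = 1*21 = 21
  bit 1 = 1: r = r^2 * 21 mod 29 = 21^2 * 21 = 6*21 = 10
  bit 2 = 0: r = r^2 mod 29 = 10^2 = 13
  bit 3 = 1: r = r^2 * 21 mod 29 = 13^2 * 21 = 24*21 = 11
  -> B = 11
s = B^a = 11^6 mod 29  (bits of 6 = 110)
  bit 0 = 1: r = r^2 * 11 mod 29 = 1^2 * 11 = 1*11 = 11
  bit 1 = 1: r = r^2 * 11 mod 29 = 11^2 * 11 = 5*11 = 26
  bit 2 = 0: r = r^2 mod 29 = 26^2 = 9
  -> s = B^a = 9

Answer: 9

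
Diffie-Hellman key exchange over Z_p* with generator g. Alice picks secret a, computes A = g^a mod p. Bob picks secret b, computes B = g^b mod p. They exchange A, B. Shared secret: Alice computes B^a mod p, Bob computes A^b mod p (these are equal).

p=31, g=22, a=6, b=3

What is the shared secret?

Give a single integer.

Answer: 16

Derivation:
A = 22^6 mod 31  (bits of 6 = 110)
  bit 0 = 1: r = r^2 * 22 mod 31 = 1^2 * 22 = 1*22 = 22
  bit 1 = 1: r = r^2 * 22 mod 31 = 22^2 * 22 = 19*22 = 15
  bit 2 = 0: r = r^2 mod 31 = 15^2 = 8
  -> A = 8
B = 22^3 mod 31  (bits of 3 = 11)
  bit 0 = 1: r = r^2 * 22 mod 31 = 1^2 * 22 = 1*22 = 22
  bit 1 = 1: r = r^2 * 22 mod 31 = 22^2 * 22 = 19*22 = 15
  -> B = 15
s = B^a = 15^6 mod 31  (bits of 6 = 110)
  bit 0 = 1: r = r^2 * 15 mod 31 = 1^2 * 15 = 1*15 = 15
  bit 1 = 1: r = r^2 * 15 mod 31 = 15^2 * 15 = 8*15 = 27
  bit 2 = 0: r = r^2 mod 31 = 27^2 = 16
  -> s = B^a = 16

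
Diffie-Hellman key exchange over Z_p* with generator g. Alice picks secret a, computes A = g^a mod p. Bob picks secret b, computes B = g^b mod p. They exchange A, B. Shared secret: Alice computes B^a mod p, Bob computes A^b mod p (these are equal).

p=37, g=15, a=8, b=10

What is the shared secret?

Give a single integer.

A = 15^8 mod 37  (bits of 8 = 1000)
  bit 0 = 1: r = r^2 * 15 mod 37 = 1^2 * 15 = 1*15 = 15
  bit 1 = 0: r = r^2 mod 37 = 15^2 = 3
  bit 2 = 0: r = r^2 mod 37 = 3^2 = 9
  bit 3 = 0: r = r^2 mod 37 = 9^2 = 7
  -> A = 7
B = 15^10 mod 37  (bits of 10 = 1010)
  bit 0 = 1: r = r^2 * 15 mod 37 = 1^2 * 15 = 1*15 = 15
  bit 1 = 0: r = r^2 mod 37 = 15^2 = 3
  bit 2 = 1: r = r^2 * 15 mod 37 = 3^2 * 15 = 9*15 = 24
  bit 3 = 0: r = r^2 mod 37 = 24^2 = 21
  -> B = 21
s = B^a = 21^8 mod 37  (bits of 8 = 1000)
  bit 0 = 1: r = r^2 * 21 mod 37 = 1^2 * 21 = 1*21 = 21
  bit 1 = 0: r = r^2 mod 37 = 21^2 = 34
  bit 2 = 0: r = r^2 mod 37 = 34^2 = 9
  bit 3 = 0: r = r^2 mod 37 = 9^2 = 7
  -> s = B^a = 7

Answer: 7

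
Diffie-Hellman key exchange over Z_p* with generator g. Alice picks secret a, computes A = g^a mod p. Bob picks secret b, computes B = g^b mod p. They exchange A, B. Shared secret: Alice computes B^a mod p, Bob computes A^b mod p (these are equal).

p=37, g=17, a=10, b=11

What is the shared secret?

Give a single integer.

A = 17^10 mod 37  (bits of 10 = 1010)
  bit 0 = 1: r = r^2 * 17 mod 37 = 1^2 * 17 = 1*17 = 17
  bit 1 = 0: r = r^2 mod 37 = 17^2 = 30
  bit 2 = 1: r = r^2 * 17 mod 37 = 30^2 * 17 = 12*17 = 19
  bit 3 = 0: r = r^2 mod 37 = 19^2 = 28
  -> A = 28
B = 17^11 mod 37  (bits of 11 = 1011)
  bit 0 = 1: r = r^2 * 17 mod 37 = 1^2 * 17 = 1*17 = 17
  bit 1 = 0: r = r^2 mod 37 = 17^2 = 30
  bit 2 = 1: r = r^2 * 17 mod 37 = 30^2 * 17 = 12*17 = 19
  bit 3 = 1: r = r^2 * 17 mod 37 = 19^2 * 17 = 28*17 = 32
  -> B = 32
s = B^a = 32^10 mod 37  (bits of 10 = 1010)
  bit 0 = 1: r = r^2 * 32 mod 37 = 1^2 * 32 = 1*32 = 32
  bit 1 = 0: r = r^2 mod 37 = 32^2 = 25
  bit 2 = 1: r = r^2 * 32 mod 37 = 25^2 * 32 = 33*32 = 20
  bit 3 = 0: r = r^2 mod 37 = 20^2 = 30
  -> s = B^a = 30

Answer: 30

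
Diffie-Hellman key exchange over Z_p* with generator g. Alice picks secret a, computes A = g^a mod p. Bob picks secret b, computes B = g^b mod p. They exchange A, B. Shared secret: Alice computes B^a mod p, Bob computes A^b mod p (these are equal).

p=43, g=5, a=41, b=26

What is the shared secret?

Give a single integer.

Answer: 40

Derivation:
A = 5^41 mod 43  (bits of 41 = 101001)
  bit 0 = 1: r = r^2 * 5 mod 43 = 1^2 * 5 = 1*5 = 5
  bit 1 = 0: r = r^2 mod 43 = 5^2 = 25
  bit 2 = 1: r = r^2 * 5 mod 43 = 25^2 * 5 = 23*5 = 29
  bit 3 = 0: r = r^2 mod 43 = 29^2 = 24
  bit 4 = 0: r = r^2 mod 43 = 24^2 = 17
  bit 5 = 1: r = r^2 * 5 mod 43 = 17^2 * 5 = 31*5 = 26
  -> A = 26
B = 5^26 mod 43  (bits of 26 = 11010)
  bit 0 = 1: r = r^2 * 5 mod 43 = 1^2 * 5 = 1*5 = 5
  bit 1 = 1: r = r^2 * 5 mod 43 = 5^2 * 5 = 25*5 = 39
  bit 2 = 0: r = r^2 mod 43 = 39^2 = 16
  bit 3 = 1: r = r^2 * 5 mod 43 = 16^2 * 5 = 41*5 = 33
  bit 4 = 0: r = r^2 mod 43 = 33^2 = 14
  -> B = 14
s = B^a = 14^41 mod 43  (bits of 41 = 101001)
  bit 0 = 1: r = r^2 * 14 mod 43 = 1^2 * 14 = 1*14 = 14
  bit 1 = 0: r = r^2 mod 43 = 14^2 = 24
  bit 2 = 1: r = r^2 * 14 mod 43 = 24^2 * 14 = 17*14 = 23
  bit 3 = 0: r = r^2 mod 43 = 23^2 = 13
  bit 4 = 0: r = r^2 mod 43 = 13^2 = 40
  bit 5 = 1: r = r^2 * 14 mod 43 = 40^2 * 14 = 9*14 = 40
  -> s = B^a = 40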